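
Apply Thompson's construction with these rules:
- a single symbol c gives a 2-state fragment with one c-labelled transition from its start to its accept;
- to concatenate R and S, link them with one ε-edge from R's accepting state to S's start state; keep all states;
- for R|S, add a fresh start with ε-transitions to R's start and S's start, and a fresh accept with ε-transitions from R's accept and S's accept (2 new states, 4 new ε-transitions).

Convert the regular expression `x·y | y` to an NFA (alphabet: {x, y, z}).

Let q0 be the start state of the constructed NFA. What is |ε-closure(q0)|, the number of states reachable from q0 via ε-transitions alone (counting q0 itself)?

3

Let C(F) = |ε-closure(F.start)| within fragment F, and note whether F accepts ε. Symbol fragments have C = 1 and do not accept ε. Then:
  x·y → same as the first factor's closure: C = 1
  x·y | y → C = 1 + 1 + 1 = 3 (the new accept is not ε-reachable since no branch accepts ε)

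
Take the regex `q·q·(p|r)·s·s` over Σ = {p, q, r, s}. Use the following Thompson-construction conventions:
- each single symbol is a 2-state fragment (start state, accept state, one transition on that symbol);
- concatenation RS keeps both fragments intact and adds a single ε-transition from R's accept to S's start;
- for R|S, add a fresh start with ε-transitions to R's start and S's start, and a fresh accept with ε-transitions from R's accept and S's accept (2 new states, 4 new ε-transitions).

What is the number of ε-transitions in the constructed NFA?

8

Recursing over subexpressions:
Each of the 6 symbol leaves contributes 0 ε-transitions.
  p|r : 4 ε-transitions
  q·q·(p|r)·s·s : 8 ε-transitions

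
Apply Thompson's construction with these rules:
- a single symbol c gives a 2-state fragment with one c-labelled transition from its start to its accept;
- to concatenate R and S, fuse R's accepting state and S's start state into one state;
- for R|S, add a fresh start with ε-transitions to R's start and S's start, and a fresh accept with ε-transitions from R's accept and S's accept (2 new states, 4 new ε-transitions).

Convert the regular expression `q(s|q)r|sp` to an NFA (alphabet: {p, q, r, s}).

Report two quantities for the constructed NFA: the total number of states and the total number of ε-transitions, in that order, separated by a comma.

13, 8

By structural recursion:
Each of the 6 symbol leaves contributes 2 states and 0 ε-transitions.
  s|q → 6 states, 4 ε-transitions
  q(s|q)r → 8 states, 4 ε-transitions
  sp → 3 states, 0 ε-transitions
  q(s|q)r|sp → 13 states, 8 ε-transitions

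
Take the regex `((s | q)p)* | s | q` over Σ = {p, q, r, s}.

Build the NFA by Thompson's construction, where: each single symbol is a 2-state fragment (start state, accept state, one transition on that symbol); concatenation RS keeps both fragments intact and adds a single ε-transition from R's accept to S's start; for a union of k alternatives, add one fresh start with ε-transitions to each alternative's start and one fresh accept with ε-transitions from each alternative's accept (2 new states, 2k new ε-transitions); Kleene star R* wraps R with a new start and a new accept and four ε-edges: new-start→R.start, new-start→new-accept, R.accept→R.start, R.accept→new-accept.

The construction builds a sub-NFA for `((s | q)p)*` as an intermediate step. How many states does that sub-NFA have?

10

Fragment for `((s | q)p)*`:
Each of the 3 symbol leaves contributes a 2-state fragment.
  s | q — 6 states
  (s | q)p — 8 states
  ((s | q)p)* — 10 states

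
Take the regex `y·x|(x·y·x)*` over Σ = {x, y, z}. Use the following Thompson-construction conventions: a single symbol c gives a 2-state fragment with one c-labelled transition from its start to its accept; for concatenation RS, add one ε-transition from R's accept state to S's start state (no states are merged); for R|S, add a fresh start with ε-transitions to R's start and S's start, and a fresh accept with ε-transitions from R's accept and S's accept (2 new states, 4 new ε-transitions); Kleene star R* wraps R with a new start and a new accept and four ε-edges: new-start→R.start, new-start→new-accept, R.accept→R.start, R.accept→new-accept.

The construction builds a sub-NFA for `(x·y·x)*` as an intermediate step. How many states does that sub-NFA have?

Fragment for `(x·y·x)*`:
Each of the 3 symbol leaves contributes a 2-state fragment.
  x·y·x → 6 states
  (x·y·x)* → 8 states

8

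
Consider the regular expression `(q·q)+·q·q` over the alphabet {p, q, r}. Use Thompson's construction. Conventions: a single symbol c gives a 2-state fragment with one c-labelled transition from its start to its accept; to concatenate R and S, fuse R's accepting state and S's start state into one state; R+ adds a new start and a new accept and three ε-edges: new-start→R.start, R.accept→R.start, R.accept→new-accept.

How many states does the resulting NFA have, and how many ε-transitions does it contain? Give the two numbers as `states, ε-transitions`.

7, 3

By structural recursion:
Each of the 4 symbol leaves contributes 2 states and 0 ε-transitions.
  q·q → 3 states, 0 ε-transitions
  (q·q)+ → 5 states, 3 ε-transitions
  (q·q)+·q·q → 7 states, 3 ε-transitions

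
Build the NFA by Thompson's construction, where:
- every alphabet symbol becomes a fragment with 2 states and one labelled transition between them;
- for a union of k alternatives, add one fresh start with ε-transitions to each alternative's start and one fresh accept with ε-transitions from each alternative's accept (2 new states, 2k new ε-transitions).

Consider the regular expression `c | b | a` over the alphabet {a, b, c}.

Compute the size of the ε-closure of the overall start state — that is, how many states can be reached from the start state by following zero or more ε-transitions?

Let C(F) = |ε-closure(F.start)| within fragment F, and note whether F accepts ε. Symbol fragments have C = 1 and do not accept ε. Then:
  c | b | a : |closure| = 1 + 1 + 1 + 1 = 4 (the new accept is not ε-reachable since no branch accepts ε)

4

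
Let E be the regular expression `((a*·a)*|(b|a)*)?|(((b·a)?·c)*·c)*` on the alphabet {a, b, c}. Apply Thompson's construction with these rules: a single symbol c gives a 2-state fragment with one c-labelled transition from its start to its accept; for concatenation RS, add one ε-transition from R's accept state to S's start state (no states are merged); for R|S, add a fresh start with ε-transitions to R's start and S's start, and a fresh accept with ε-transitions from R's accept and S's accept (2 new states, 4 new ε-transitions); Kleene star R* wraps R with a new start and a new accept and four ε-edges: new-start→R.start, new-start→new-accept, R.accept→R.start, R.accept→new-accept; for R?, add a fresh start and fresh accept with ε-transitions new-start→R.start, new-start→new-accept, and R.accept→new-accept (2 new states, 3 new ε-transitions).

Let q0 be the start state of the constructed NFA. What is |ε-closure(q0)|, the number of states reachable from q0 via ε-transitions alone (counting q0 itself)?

26

Work bottom-up. For each fragment F, track |ε-closure(F.start)| and whether F's accept lies in that closure (i.e. whether F accepts ε). A single-symbol fragment has closure size 1 and does not accept ε.
  a* — |ε-closure| = 1 (new start) + 1 (body) + 1 (new accept) = 3
  a*·a — the left operand accepts ε, so the closure extends into the next operand (via the concat ε-link); |ε-closure| = 3 + 1 = 4
  (a*·a)* — |ε-closure| = 1 (new start) + 4 (body) + 1 (new accept) = 6
  b|a — new start ε-reaches every alternative's start; none of them accept ε, so the new accept is not reached: |ε-closure| = 1 + 1 + 1 = 3
  (b|a)* — |ε-closure| = 1 (new start) + 3 (body) + 1 (new accept) = 5
  (a*·a)*|(b|a)* — new start ε-reaches every alternative's start; at least one alternative accepts ε, so the union's new accept is reached too: |ε-closure| = 1 + 6 + 5 + 1 = 13
  ((a*·a)*|(b|a)*)? — |ε-closure| = 1 (new start) + 13 (body) + 1 (new accept, via ε) = 15
  b·a — same as the first factor's closure: |ε-closure| = 1
  (b·a)? — |ε-closure| = 1 (new start) + 1 (body) + 1 (new accept, via ε) = 3
  (b·a)?·c — the left operand accepts ε, so the closure extends into the next operand (via the concat ε-link); |ε-closure| = 3 + 1 = 4
  ((b·a)?·c)* — the star's fresh start ε-reaches both the body's start and the fresh accept: |ε-closure| = 2 + 4 = 6
  ((b·a)?·c)*·c — |ε-closure| = 6 + 1 = 7 (closure spills across the concat boundary because the left factor accepts ε)
  (((b·a)?·c)*·c)* — the star's fresh start ε-reaches both the body's start and the fresh accept: |ε-closure| = 2 + 7 = 9
  ((a*·a)*|(b|a)*)?|(((b·a)?·c)*·c)* — |ε-closure| = 1 (new start) + (15 + 9) + 1 (new accept, since some branch ε-reaches its own accept) = 26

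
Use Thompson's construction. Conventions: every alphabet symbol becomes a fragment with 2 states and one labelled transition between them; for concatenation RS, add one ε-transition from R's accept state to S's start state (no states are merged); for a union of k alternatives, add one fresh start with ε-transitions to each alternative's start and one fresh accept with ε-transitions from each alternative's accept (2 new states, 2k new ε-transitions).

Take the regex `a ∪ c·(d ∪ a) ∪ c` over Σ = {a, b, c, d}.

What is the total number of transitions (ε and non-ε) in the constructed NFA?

16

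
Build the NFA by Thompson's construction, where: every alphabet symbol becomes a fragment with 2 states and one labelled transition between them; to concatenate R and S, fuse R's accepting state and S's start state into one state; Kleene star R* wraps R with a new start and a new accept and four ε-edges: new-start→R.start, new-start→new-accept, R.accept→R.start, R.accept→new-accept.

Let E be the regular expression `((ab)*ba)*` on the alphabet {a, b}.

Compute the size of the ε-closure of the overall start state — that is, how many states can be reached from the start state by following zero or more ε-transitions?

Work bottom-up. For each fragment F, track |ε-closure(F.start)| and whether F's accept lies in that closure (i.e. whether F accepts ε). A single-symbol fragment has closure size 1 and does not accept ε.
  ab → |ε-closure| equals the left operand's closure size = 1 (its accept is not ε-reachable, so the closure stops there)
  (ab)* → the star's fresh start ε-reaches both the body's start and the fresh accept: |ε-closure| = 2 + 1 = 3
  (ab)*ba → the left operand accepts ε, so the closure extends into the next operand (the shared merged state is already counted); |ε-closure| = 3 + (1−1) = 3
  ((ab)*ba)* → new start has ε-edges to the inner start and to the new accept, so |ε-closure| = 2 + 3 = 5

5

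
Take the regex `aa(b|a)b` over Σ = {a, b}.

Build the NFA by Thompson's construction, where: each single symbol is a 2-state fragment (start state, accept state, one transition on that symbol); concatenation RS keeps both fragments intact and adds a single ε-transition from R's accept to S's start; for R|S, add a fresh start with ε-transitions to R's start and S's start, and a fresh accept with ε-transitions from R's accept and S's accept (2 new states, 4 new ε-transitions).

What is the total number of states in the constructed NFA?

Per subexpression:
Each of the 5 symbol leaves contributes a 2-state fragment.
  b|a : 6 states
  aa(b|a)b : 12 states

12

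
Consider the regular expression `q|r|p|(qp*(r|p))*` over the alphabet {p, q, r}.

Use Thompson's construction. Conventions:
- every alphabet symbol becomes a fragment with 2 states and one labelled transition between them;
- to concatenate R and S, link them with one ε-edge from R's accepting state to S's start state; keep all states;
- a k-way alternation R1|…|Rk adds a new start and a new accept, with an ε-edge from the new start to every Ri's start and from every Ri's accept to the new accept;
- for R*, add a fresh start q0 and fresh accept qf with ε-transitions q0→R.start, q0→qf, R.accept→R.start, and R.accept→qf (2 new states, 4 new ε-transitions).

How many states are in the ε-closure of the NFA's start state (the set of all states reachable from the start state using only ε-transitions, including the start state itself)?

Compute the ε-closure size of each fragment's start state recursively; a symbol fragment's start has no outgoing ε-edge, so its closure is just itself (size 1).
  p* : new start has ε-edges to the inner start and to the new accept, so |ε-closure| = 2 + 1 = 3
  r|p : |ε-closure| = 1 + 1 + 1 = 3 (the new accept is not ε-reachable since no branch accepts ε)
  qp*(r|p) : same as the first factor's closure: |ε-closure| = 1
  (qp*(r|p))* : new start has ε-edges to the inner start and to the new accept, so |ε-closure| = 2 + 1 = 3
  q|r|p|(qp*(r|p))* : |ε-closure| = 1 (new start) + (1 + 1 + 1 + 3) + 1 (new accept, since some branch ε-reaches its own accept) = 8

8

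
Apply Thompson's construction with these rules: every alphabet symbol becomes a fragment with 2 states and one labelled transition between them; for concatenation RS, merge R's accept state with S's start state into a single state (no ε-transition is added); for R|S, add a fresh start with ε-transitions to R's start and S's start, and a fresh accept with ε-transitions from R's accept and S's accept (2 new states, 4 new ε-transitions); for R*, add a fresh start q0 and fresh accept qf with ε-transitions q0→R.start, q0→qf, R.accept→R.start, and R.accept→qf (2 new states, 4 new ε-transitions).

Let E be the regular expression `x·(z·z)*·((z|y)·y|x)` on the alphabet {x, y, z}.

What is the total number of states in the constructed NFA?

16

Per subexpression:
Each of the 7 symbol leaves contributes a 2-state fragment.
  z·z → 3 states
  (z·z)* → 5 states
  z|y → 6 states
  (z|y)·y → 7 states
  (z|y)·y|x → 11 states
  x·(z·z)*·((z|y)·y|x) → 16 states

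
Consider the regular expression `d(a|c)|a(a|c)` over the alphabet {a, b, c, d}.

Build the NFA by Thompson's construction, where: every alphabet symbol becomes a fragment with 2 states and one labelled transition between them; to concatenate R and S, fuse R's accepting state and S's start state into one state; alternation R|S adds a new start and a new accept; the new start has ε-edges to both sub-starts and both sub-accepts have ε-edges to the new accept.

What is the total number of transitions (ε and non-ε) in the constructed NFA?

18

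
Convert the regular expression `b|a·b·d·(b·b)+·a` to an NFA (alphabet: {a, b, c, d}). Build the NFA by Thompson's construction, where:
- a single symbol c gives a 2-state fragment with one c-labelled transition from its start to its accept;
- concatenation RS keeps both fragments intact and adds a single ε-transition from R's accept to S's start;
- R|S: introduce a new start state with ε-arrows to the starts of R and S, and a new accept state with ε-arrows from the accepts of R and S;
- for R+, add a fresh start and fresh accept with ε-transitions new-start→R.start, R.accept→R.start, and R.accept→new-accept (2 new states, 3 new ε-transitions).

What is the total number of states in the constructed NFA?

Per subexpression:
Each of the 7 symbol leaves contributes a 2-state fragment.
  b·b — 4 states
  (b·b)+ — 6 states
  a·b·d·(b·b)+·a — 14 states
  b|a·b·d·(b·b)+·a — 18 states

18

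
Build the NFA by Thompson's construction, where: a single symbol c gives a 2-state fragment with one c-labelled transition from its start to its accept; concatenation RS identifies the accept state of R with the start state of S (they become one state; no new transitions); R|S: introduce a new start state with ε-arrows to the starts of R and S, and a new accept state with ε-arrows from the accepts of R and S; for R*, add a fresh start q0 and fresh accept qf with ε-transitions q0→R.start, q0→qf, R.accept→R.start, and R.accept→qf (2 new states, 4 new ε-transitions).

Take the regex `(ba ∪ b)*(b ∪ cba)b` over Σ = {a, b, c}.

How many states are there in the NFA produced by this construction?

17

Recursing over subexpressions:
Each of the 8 symbol leaves contributes a 2-state fragment.
  ba : 3 states
  ba ∪ b : 7 states
  (ba ∪ b)* : 9 states
  cba : 4 states
  b ∪ cba : 8 states
  (ba ∪ b)*(b ∪ cba)b : 17 states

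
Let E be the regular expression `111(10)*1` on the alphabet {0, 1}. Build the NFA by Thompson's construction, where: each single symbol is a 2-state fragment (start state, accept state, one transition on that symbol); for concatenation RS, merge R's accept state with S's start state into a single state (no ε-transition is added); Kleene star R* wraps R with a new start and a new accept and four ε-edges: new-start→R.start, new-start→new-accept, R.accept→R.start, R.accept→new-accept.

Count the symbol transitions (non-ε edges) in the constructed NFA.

By structural recursion:
Each of the 6 symbol leaves contributes exactly 1 symbol transition.
  10 — 2 symbol transitions
  (10)* — 2 symbol transitions
  111(10)*1 — 6 symbol transitions

6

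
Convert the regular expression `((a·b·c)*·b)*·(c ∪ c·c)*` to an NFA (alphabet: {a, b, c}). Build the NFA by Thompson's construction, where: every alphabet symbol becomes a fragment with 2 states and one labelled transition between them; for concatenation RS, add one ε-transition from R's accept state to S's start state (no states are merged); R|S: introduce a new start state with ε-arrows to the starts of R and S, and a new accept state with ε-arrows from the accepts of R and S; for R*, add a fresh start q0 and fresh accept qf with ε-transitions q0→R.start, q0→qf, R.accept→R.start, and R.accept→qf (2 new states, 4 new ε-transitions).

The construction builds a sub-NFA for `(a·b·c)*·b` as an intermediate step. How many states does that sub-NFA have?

10

Fragment for `(a·b·c)*·b`:
Each of the 4 symbol leaves contributes a 2-state fragment.
  a·b·c → 6 states
  (a·b·c)* → 8 states
  (a·b·c)*·b → 10 states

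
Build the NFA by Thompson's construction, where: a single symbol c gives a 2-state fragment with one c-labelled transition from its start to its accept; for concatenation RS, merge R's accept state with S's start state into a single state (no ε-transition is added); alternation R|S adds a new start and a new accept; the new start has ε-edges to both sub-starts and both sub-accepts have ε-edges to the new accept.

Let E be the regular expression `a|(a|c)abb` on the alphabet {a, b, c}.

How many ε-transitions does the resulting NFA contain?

8

Building bottom-up:
Each of the 6 symbol leaves contributes 0 ε-transitions.
  a|c → 4 ε-transitions
  (a|c)abb → 4 ε-transitions
  a|(a|c)abb → 8 ε-transitions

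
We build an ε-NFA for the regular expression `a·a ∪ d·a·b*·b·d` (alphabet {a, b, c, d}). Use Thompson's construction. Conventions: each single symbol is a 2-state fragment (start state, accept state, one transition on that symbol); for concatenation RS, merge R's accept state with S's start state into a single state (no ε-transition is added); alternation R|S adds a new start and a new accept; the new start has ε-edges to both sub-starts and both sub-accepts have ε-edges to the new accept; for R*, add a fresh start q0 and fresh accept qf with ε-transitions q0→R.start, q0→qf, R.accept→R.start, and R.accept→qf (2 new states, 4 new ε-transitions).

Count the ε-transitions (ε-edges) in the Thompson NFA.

8

Bottom-up over the parse tree:
Each of the 7 symbol leaves contributes 0 ε-transitions.
  a·a — 0 ε-transitions
  b* — 4 ε-transitions
  d·a·b*·b·d — 4 ε-transitions
  a·a ∪ d·a·b*·b·d — 8 ε-transitions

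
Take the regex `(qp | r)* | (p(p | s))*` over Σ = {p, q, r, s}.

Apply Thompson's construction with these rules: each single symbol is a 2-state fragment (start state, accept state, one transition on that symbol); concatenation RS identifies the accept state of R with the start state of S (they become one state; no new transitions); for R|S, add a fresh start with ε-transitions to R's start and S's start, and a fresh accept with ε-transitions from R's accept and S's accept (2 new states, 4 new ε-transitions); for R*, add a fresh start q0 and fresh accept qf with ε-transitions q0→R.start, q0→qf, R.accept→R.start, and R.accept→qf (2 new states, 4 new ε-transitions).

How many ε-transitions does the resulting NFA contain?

By structural recursion:
Each of the 6 symbol leaves contributes 0 ε-transitions.
  qp : 0 ε-transitions
  qp | r : 4 ε-transitions
  (qp | r)* : 8 ε-transitions
  p | s : 4 ε-transitions
  p(p | s) : 4 ε-transitions
  (p(p | s))* : 8 ε-transitions
  (qp | r)* | (p(p | s))* : 20 ε-transitions

20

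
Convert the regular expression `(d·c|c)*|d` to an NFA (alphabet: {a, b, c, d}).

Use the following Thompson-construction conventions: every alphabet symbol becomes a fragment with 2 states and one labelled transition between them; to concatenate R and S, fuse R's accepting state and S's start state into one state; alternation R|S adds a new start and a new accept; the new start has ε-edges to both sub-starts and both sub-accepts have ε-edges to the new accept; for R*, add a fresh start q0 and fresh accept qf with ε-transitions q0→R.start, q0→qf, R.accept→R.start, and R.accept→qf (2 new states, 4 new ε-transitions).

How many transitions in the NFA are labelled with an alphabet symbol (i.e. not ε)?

4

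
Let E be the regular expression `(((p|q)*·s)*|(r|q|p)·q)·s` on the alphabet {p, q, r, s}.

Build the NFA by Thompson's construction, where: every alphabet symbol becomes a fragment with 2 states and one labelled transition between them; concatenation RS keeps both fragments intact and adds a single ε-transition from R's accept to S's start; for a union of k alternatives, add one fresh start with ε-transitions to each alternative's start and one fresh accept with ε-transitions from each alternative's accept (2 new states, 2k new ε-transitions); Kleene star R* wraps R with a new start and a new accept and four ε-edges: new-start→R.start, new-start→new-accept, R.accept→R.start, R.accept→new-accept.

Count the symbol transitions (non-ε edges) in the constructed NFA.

8

Bottom-up over the parse tree:
Each of the 8 symbol leaves contributes exactly 1 symbol transition.
  p|q : 2 symbol transitions
  (p|q)* : 2 symbol transitions
  (p|q)*·s : 3 symbol transitions
  ((p|q)*·s)* : 3 symbol transitions
  r|q|p : 3 symbol transitions
  (r|q|p)·q : 4 symbol transitions
  ((p|q)*·s)*|(r|q|p)·q : 7 symbol transitions
  (((p|q)*·s)*|(r|q|p)·q)·s : 8 symbol transitions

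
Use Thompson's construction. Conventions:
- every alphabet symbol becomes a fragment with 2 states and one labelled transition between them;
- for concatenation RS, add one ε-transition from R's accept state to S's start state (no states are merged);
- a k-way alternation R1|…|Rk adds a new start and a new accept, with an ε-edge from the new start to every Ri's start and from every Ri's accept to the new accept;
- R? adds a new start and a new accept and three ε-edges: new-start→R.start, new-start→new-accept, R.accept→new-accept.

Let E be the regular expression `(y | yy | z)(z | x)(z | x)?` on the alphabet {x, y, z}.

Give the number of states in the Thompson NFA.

24

By structural recursion:
Each of the 8 symbol leaves contributes a 2-state fragment.
  yy — 4 states
  y | yy | z — 10 states
  z | x — 6 states
  z | x — 6 states
  (z | x)? — 8 states
  (y | yy | z)(z | x)(z | x)? — 24 states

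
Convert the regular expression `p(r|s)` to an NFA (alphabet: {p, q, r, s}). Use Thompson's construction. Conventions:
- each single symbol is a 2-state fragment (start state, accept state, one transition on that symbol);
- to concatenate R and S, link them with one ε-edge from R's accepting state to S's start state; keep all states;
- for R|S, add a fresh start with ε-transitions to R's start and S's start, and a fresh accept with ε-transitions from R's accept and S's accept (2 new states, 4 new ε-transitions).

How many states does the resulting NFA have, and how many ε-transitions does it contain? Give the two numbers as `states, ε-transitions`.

8, 5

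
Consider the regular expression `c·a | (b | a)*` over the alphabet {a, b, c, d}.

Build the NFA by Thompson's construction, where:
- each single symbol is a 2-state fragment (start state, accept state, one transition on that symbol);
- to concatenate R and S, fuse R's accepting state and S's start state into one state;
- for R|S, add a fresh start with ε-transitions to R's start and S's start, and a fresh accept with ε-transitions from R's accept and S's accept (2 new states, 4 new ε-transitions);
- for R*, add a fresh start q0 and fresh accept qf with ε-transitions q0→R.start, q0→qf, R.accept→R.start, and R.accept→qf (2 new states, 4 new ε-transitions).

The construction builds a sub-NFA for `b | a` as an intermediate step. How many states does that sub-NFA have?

6

Fragment for `b | a`:
Each of the 2 symbol leaves contributes a 2-state fragment.
  b | a : 6 states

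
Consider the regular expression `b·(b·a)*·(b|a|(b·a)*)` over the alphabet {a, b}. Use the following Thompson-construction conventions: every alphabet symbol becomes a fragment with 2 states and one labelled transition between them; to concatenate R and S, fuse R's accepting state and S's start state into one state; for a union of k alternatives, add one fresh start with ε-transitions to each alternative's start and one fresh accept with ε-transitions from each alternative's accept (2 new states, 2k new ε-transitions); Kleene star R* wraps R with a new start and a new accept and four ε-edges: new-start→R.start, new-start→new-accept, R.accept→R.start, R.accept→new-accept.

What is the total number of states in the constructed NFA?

Bottom-up over the parse tree:
Each of the 7 symbol leaves contributes a 2-state fragment.
  b·a → 3 states
  (b·a)* → 5 states
  b·a → 3 states
  (b·a)* → 5 states
  b|a|(b·a)* → 11 states
  b·(b·a)*·(b|a|(b·a)*) → 16 states

16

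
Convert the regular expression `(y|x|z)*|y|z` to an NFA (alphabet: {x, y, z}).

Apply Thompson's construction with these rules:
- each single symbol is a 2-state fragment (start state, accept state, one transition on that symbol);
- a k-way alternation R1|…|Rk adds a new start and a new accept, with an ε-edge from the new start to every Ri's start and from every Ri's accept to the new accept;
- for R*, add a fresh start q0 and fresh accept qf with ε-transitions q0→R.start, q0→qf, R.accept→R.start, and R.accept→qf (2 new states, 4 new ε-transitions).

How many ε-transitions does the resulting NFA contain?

Recursing over subexpressions:
Each of the 5 symbol leaves contributes 0 ε-transitions.
  y|x|z : 6 ε-transitions
  (y|x|z)* : 10 ε-transitions
  (y|x|z)*|y|z : 16 ε-transitions

16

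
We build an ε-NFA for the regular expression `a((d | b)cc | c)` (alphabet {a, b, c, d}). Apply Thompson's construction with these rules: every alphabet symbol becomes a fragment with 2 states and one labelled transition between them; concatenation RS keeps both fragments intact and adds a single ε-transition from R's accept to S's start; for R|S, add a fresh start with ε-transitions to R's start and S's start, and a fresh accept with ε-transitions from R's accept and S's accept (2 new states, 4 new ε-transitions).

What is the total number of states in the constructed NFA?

Building bottom-up:
Each of the 6 symbol leaves contributes a 2-state fragment.
  d | b : 6 states
  (d | b)cc : 10 states
  (d | b)cc | c : 14 states
  a((d | b)cc | c) : 16 states

16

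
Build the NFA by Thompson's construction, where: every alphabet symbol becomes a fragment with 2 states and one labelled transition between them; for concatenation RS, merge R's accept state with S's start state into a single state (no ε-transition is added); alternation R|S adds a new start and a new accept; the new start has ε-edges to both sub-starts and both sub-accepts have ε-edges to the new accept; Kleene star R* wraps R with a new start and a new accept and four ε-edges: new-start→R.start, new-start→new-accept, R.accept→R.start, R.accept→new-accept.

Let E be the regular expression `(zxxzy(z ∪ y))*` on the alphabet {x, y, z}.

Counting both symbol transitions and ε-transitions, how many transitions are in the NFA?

By structural recursion:
Each of the 7 symbol leaves contributes 1 transition (1 symbol, 0 ε).
  z ∪ y → 6 transitions (2 symbol, 4 ε)
  zxxzy(z ∪ y) → 11 transitions (7 symbol, 4 ε)
  (zxxzy(z ∪ y))* → 15 transitions (7 symbol, 8 ε)

15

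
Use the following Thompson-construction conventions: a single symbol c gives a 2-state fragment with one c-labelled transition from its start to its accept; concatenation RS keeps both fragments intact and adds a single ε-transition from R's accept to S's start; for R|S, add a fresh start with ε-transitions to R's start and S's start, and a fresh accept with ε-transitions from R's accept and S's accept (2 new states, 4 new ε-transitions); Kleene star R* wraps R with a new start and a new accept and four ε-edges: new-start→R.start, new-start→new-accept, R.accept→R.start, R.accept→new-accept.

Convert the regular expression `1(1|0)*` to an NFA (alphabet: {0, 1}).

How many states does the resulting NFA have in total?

By structural recursion:
Each of the 3 symbol leaves contributes a 2-state fragment.
  1|0 — 6 states
  (1|0)* — 8 states
  1(1|0)* — 10 states

10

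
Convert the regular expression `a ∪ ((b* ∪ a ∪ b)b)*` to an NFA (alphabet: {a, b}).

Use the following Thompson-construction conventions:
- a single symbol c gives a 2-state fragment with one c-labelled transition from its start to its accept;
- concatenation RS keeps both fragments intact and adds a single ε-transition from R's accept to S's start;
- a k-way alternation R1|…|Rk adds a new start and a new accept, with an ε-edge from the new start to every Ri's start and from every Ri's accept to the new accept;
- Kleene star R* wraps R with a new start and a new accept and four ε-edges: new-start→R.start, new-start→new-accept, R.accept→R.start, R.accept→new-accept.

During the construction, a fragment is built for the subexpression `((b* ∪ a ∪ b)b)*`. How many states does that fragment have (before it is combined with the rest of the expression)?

Fragment for `((b* ∪ a ∪ b)b)*`:
Each of the 4 symbol leaves contributes a 2-state fragment.
  b* → 4 states
  b* ∪ a ∪ b → 10 states
  (b* ∪ a ∪ b)b → 12 states
  ((b* ∪ a ∪ b)b)* → 14 states

14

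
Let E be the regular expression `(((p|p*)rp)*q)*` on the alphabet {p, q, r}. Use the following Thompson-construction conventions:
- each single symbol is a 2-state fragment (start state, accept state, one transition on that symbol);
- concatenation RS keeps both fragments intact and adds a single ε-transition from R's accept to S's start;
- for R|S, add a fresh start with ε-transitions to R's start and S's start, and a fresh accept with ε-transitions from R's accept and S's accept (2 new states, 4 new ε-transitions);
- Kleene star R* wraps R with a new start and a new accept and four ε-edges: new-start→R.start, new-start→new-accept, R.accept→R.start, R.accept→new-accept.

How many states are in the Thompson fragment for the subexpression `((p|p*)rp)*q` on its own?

16

Fragment for `((p|p*)rp)*q`:
Each of the 5 symbol leaves contributes a 2-state fragment.
  p* = 4 states
  p|p* = 8 states
  (p|p*)rp = 12 states
  ((p|p*)rp)* = 14 states
  ((p|p*)rp)*q = 16 states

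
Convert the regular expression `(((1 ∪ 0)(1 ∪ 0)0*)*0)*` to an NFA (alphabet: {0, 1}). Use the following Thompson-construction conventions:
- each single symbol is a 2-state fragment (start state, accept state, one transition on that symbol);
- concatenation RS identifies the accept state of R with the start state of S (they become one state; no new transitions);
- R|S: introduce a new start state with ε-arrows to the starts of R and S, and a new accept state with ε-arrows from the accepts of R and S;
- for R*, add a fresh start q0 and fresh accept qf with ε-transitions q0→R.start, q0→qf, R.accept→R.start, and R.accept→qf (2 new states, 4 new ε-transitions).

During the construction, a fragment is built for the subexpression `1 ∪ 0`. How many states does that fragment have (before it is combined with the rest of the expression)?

6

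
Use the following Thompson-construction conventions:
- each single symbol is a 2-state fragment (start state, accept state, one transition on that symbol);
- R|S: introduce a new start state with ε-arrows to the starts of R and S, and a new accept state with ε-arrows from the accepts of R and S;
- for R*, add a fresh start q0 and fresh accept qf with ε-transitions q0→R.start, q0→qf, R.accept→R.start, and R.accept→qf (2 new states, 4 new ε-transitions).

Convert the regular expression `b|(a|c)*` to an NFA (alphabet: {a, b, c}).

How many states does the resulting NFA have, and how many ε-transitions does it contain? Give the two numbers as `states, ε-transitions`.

Bottom-up over the parse tree:
Each of the 3 symbol leaves contributes 2 states and 0 ε-transitions.
  a|c — 6 states, 4 ε-transitions
  (a|c)* — 8 states, 8 ε-transitions
  b|(a|c)* — 12 states, 12 ε-transitions

12, 12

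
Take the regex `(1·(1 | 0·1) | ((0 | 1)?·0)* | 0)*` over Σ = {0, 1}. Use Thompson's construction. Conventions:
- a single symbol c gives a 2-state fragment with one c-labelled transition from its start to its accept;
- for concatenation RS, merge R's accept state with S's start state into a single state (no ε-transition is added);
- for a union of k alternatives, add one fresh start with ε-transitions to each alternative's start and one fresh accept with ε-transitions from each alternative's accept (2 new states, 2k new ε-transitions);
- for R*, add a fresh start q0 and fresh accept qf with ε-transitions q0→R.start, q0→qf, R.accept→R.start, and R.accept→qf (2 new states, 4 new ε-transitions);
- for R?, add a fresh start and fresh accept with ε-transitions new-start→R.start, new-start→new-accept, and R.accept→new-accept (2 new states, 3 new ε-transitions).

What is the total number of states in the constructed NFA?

Recursing over subexpressions:
Each of the 8 symbol leaves contributes a 2-state fragment.
  0·1 = 3 states
  1 | 0·1 = 7 states
  1·(1 | 0·1) = 8 states
  0 | 1 = 6 states
  (0 | 1)? = 8 states
  (0 | 1)?·0 = 9 states
  ((0 | 1)?·0)* = 11 states
  1·(1 | 0·1) | ((0 | 1)?·0)* | 0 = 23 states
  (1·(1 | 0·1) | ((0 | 1)?·0)* | 0)* = 25 states

25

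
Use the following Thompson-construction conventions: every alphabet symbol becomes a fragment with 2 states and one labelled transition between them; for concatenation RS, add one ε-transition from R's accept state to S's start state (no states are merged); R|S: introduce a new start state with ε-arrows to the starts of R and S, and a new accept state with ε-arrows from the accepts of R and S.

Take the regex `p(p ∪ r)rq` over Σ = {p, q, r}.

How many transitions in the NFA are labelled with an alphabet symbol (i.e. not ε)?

5

Recursing over subexpressions:
Each of the 5 symbol leaves contributes exactly 1 symbol transition.
  p ∪ r = 2 symbol transitions
  p(p ∪ r)rq = 5 symbol transitions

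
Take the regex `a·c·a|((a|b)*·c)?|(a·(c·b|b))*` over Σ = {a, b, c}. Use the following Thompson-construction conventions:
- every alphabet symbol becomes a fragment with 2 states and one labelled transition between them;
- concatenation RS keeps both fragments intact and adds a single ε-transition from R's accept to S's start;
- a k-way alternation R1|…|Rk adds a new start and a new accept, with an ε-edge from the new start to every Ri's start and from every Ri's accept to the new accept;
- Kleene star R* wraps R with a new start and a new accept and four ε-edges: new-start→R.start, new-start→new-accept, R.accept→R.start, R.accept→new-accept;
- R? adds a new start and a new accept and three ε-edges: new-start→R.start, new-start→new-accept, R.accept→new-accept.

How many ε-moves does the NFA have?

30

Recursing over subexpressions:
Each of the 10 symbol leaves contributes 0 ε-transitions.
  a·c·a → 2 ε-transitions
  a|b → 4 ε-transitions
  (a|b)* → 8 ε-transitions
  (a|b)*·c → 9 ε-transitions
  ((a|b)*·c)? → 12 ε-transitions
  c·b → 1 ε-transition
  c·b|b → 5 ε-transitions
  a·(c·b|b) → 6 ε-transitions
  (a·(c·b|b))* → 10 ε-transitions
  a·c·a|((a|b)*·c)?|(a·(c·b|b))* → 30 ε-transitions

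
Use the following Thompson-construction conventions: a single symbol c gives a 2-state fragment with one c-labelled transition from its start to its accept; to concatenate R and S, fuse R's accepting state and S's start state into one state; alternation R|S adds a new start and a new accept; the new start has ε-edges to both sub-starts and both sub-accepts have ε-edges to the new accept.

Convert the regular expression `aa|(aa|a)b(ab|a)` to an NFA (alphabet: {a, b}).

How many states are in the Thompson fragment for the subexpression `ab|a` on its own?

7

Fragment for `ab|a`:
Each of the 3 symbol leaves contributes a 2-state fragment.
  ab : 3 states
  ab|a : 7 states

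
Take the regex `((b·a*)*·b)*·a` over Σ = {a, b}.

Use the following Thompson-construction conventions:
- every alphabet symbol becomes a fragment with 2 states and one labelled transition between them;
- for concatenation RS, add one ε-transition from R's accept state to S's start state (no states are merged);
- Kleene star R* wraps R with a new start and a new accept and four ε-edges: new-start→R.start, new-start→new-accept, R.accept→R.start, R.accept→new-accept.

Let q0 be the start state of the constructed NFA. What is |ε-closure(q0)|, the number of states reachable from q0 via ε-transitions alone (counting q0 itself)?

7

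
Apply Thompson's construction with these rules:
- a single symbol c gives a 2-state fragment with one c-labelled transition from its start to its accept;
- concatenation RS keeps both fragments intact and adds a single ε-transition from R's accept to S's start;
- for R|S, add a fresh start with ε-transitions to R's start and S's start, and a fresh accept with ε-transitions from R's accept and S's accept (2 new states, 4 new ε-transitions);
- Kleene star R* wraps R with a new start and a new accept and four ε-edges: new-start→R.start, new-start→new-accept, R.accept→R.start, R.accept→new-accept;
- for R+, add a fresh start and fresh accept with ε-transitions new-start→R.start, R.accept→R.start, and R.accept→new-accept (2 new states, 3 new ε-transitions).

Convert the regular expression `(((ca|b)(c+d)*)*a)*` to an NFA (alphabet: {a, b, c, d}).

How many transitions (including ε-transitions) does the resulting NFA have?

29

Recursing over subexpressions:
Each of the 6 symbol leaves contributes 1 transition (1 symbol, 0 ε).
  ca → 3 transitions (2 symbol, 1 ε)
  ca|b → 8 transitions (3 symbol, 5 ε)
  c+ → 4 transitions (1 symbol, 3 ε)
  c+d → 6 transitions (2 symbol, 4 ε)
  (c+d)* → 10 transitions (2 symbol, 8 ε)
  (ca|b)(c+d)* → 19 transitions (5 symbol, 14 ε)
  ((ca|b)(c+d)*)* → 23 transitions (5 symbol, 18 ε)
  ((ca|b)(c+d)*)*a → 25 transitions (6 symbol, 19 ε)
  (((ca|b)(c+d)*)*a)* → 29 transitions (6 symbol, 23 ε)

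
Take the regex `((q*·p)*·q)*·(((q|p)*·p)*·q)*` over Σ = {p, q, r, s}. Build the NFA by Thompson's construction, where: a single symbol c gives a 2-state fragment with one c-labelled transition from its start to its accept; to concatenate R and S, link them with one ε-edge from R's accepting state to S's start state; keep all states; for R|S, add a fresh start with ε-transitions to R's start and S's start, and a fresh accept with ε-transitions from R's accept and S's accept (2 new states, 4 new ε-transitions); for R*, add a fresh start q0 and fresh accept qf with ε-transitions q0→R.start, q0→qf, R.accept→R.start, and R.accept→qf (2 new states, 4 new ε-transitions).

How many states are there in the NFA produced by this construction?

Recursing over subexpressions:
Each of the 7 symbol leaves contributes a 2-state fragment.
  q* : 4 states
  q*·p : 6 states
  (q*·p)* : 8 states
  (q*·p)*·q : 10 states
  ((q*·p)*·q)* : 12 states
  q|p : 6 states
  (q|p)* : 8 states
  (q|p)*·p : 10 states
  ((q|p)*·p)* : 12 states
  ((q|p)*·p)*·q : 14 states
  (((q|p)*·p)*·q)* : 16 states
  ((q*·p)*·q)*·(((q|p)*·p)*·q)* : 28 states

28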